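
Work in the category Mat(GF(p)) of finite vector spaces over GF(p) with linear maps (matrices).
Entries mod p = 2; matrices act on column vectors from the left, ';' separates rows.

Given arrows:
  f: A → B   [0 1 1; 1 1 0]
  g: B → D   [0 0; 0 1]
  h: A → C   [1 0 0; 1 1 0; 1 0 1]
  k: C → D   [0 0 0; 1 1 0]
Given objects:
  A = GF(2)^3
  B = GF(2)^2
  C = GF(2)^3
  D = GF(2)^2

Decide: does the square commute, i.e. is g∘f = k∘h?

1) trace f;g:
  e0=(1,0,0) f→(0,1) g→(0,1)
  e1=(0,1,0) f→(1,1) g→(0,1)
  e2=(0,0,1) f→(1,0) g→(0,0)
  result₁ = [0 0 0; 1 1 0]
2) trace h;k:
  e0=(1,0,0) h→(1,1,1) k→(0,0)
  e1=(0,1,0) h→(0,1,0) k→(0,1)
  e2=(0,0,1) h→(0,0,1) k→(0,0)
  result₂ = [0 0 0; 0 1 0]
Equal? distinct morphisms ✗

Answer: DOES NOT COMMUTE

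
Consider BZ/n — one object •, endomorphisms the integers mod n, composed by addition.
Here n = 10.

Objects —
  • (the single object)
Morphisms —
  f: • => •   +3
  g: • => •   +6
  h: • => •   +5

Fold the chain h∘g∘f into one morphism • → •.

  0 +3≡3 +6≡9 +5≡4  (mod 10)
composite: +4

Answer: +4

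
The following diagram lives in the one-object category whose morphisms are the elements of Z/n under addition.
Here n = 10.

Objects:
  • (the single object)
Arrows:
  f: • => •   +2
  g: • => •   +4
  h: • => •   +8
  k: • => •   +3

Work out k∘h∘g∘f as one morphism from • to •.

Answer: +7

Work:
  0 +2≡2 +4≡6 +8≡4 +3≡7  (mod 10)
result: +7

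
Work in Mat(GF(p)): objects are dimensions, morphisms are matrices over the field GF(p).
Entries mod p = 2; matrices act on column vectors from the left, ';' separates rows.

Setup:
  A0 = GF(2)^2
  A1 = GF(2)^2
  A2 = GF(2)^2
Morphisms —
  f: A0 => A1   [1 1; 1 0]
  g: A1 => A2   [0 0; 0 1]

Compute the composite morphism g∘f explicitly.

  e0=⟨1,0⟩ f=>⟨1,1⟩ g=>⟨0,1⟩
  e1=⟨0,1⟩ f=>⟨1,0⟩ g=>⟨0,0⟩
⟦path⟧: [0 0; 1 0]

Answer: [0 0; 1 0]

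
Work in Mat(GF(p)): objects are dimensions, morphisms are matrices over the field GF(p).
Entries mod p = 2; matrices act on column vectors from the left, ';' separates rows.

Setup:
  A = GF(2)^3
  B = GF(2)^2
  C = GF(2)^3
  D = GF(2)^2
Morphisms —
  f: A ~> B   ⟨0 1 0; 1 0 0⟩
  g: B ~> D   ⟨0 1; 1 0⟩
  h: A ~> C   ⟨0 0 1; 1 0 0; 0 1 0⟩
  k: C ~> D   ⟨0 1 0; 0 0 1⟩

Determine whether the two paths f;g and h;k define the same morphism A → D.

Path 1 = f;g:
  e0=(1,0,0) f~>(0,1) g~>(1,0)
  e1=(0,1,0) f~>(1,0) g~>(0,1)
  e2=(0,0,1) f~>(0,0) g~>(0,0)
  ⟦path⟧₁ = ⟨1 0 0; 0 1 0⟩
Path 2 = h;k:
  e0=(1,0,0) h~>(0,1,0) k~>(1,0)
  e1=(0,1,0) h~>(0,0,1) k~>(0,1)
  e2=(0,0,1) h~>(1,0,0) k~>(0,0)
  ⟦path⟧₂ = ⟨1 0 0; 0 1 0⟩
Equal? YES — commutes

Answer: COMMUTES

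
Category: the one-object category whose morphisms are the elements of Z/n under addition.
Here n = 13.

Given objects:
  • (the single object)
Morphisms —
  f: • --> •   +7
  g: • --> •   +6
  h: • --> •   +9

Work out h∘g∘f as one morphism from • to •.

  0 +7≡7 +6≡0 +9≡9  (mod 13)
⟦path⟧: +9

Answer: +9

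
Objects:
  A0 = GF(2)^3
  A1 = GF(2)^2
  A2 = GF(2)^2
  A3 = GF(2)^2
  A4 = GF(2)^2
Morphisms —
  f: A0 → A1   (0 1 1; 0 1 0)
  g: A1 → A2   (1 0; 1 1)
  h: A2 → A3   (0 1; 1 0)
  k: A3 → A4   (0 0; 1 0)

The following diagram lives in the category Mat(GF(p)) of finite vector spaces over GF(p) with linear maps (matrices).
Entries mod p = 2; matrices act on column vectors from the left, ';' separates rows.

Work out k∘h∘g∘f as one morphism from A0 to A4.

Answer: (0 0 0; 0 0 1)

Work:
  e0=⟨1,0,0⟩ f→⟨0,0⟩ g→⟨0,0⟩ h→⟨0,0⟩ k→⟨0,0⟩
  e1=⟨0,1,0⟩ f→⟨1,1⟩ g→⟨1,0⟩ h→⟨0,1⟩ k→⟨0,0⟩
  e2=⟨0,0,1⟩ f→⟨1,0⟩ g→⟨1,1⟩ h→⟨1,1⟩ k→⟨0,1⟩
composite: (0 0 0; 0 0 1)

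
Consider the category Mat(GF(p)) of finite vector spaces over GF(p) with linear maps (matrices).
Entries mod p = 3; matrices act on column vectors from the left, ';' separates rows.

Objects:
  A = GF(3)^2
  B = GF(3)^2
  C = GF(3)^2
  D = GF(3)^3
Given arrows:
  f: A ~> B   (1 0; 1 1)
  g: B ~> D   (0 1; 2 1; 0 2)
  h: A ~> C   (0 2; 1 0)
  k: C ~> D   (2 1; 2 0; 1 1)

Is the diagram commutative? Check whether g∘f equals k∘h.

Along f;g (path 1):
  e0=⟨1,0⟩ f~>⟨1,1⟩ g~>⟨1,0,2⟩
  e1=⟨0,1⟩ f~>⟨0,1⟩ g~>⟨1,1,2⟩
  ⟦path⟧₁ = (1 1; 0 1; 2 2)
Along h;k (path 2):
  e0=⟨1,0⟩ h~>⟨0,1⟩ k~>⟨1,0,1⟩
  e1=⟨0,1⟩ h~>⟨2,0⟩ k~>⟨1,1,2⟩
  ⟦path⟧₂ = (1 1; 0 1; 1 2)
Equal? NO — does not commute

Answer: DOES NOT COMMUTE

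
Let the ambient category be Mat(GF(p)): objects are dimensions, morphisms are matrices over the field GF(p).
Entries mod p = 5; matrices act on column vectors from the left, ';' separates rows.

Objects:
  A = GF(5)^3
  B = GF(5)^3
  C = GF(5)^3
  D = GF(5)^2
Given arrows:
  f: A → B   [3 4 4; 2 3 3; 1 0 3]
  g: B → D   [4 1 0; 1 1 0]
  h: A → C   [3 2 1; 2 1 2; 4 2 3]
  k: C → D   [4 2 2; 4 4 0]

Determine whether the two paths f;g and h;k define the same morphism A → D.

Answer: COMMUTES

Derivation:
Path 1 = f;g:
  e0=⟨1,0,0⟩ f→⟨3,2,1⟩ g→⟨4,0⟩
  e1=⟨0,1,0⟩ f→⟨4,3,0⟩ g→⟨4,2⟩
  e2=⟨0,0,1⟩ f→⟨4,3,3⟩ g→⟨4,2⟩
  composite₁ = [4 4 4; 0 2 2]
Path 2 = h;k:
  e0=⟨1,0,0⟩ h→⟨3,2,4⟩ k→⟨4,0⟩
  e1=⟨0,1,0⟩ h→⟨2,1,2⟩ k→⟨4,2⟩
  e2=⟨0,0,1⟩ h→⟨1,2,3⟩ k→⟨4,2⟩
  composite₂ = [4 4 4; 0 2 2]
Equal? equal; square commutes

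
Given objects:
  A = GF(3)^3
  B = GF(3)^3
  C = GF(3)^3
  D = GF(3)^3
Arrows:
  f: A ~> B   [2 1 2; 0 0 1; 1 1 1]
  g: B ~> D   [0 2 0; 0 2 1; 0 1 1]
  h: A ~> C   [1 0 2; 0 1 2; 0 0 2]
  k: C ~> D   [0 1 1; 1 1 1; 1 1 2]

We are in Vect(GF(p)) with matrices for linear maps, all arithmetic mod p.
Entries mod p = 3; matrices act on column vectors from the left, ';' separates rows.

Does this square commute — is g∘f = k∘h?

Answer: DOES NOT COMMUTE

Derivation:
Along f;g (path 1):
  e0=⟨1,0,0⟩ f~>⟨2,0,1⟩ g~>⟨0,1,1⟩
  e1=⟨0,1,0⟩ f~>⟨1,0,1⟩ g~>⟨0,1,1⟩
  e2=⟨0,0,1⟩ f~>⟨2,1,1⟩ g~>⟨2,0,2⟩
  composite₁ = [0 0 2; 1 1 0; 1 1 2]
Along h;k (path 2):
  e0=⟨1,0,0⟩ h~>⟨1,0,0⟩ k~>⟨0,1,1⟩
  e1=⟨0,1,0⟩ h~>⟨0,1,0⟩ k~>⟨1,1,1⟩
  e2=⟨0,0,1⟩ h~>⟨2,2,2⟩ k~>⟨1,0,2⟩
  composite₂ = [0 1 1; 1 1 0; 1 1 2]
Equal? distinct morphisms ✗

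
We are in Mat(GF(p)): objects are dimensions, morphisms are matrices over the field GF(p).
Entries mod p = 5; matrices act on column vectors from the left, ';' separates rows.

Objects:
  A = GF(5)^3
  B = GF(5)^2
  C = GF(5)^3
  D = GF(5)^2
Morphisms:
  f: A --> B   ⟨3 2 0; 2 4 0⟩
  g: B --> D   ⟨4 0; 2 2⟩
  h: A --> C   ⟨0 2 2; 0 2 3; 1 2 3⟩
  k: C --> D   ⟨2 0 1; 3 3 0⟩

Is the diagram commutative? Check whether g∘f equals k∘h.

Answer: DOES NOT COMMUTE

Work:
Along f;g (path 1):
  e0=[1,0,0] f-->[3,2] g-->[2,0]
  e1=[0,1,0] f-->[2,4] g-->[3,2]
  e2=[0,0,1] f-->[0,0] g-->[0,0]
  result₁ = ⟨2 3 0; 0 2 0⟩
Along h;k (path 2):
  e0=[1,0,0] h-->[0,0,1] k-->[1,0]
  e1=[0,1,0] h-->[2,2,2] k-->[1,2]
  e2=[0,0,1] h-->[2,3,3] k-->[2,0]
  result₂ = ⟨1 1 2; 0 2 0⟩
Equal? NO — does not commute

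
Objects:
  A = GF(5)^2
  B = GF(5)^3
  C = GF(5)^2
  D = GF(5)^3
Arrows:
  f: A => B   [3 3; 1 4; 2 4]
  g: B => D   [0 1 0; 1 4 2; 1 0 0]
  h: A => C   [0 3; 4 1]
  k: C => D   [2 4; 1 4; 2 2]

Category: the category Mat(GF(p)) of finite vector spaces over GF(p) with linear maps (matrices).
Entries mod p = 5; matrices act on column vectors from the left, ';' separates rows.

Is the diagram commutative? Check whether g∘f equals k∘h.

Along f;g (path 1):
  e0=(1,0) f=>(3,1,2) g=>(1,1,3)
  e1=(0,1) f=>(3,4,4) g=>(4,2,3)
  ⟦path⟧₁ = [1 4; 1 2; 3 3]
Along h;k (path 2):
  e0=(1,0) h=>(0,4) k=>(1,1,3)
  e1=(0,1) h=>(3,1) k=>(0,2,3)
  ⟦path⟧₂ = [1 0; 1 2; 3 3]
Equal? differ; not commutative

Answer: DOES NOT COMMUTE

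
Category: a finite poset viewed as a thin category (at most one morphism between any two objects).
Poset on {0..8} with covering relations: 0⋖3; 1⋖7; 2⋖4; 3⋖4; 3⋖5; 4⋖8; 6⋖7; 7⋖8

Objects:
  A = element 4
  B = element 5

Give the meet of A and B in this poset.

Answer: A∧B = 3

Derivation:
Common predecessors of 4,5: {0,3}
  0 ≤ 3
  3 ≤ 3
glb = 3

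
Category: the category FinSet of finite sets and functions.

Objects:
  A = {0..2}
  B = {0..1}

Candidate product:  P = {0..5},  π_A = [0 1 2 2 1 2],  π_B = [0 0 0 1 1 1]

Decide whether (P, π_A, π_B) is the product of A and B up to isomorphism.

|A|·|B| = 3·2 = 6;  |P| = 6
Check the pairing map k ↦ (π_A(k), π_B(k)):
  0 : (0,0)
  1 : (1,0)
  2 : (2,0)
  3 : (2,1)
  4 : (1,1)
  5 : (2,1)  ✗ repeats pair of k=3
distinct pairs in image: 5 / 6 needed
  → (2,1) hit at k=3 and k=5

Answer: NOT A VALID PRODUCT — duplicate pair at indices 5,3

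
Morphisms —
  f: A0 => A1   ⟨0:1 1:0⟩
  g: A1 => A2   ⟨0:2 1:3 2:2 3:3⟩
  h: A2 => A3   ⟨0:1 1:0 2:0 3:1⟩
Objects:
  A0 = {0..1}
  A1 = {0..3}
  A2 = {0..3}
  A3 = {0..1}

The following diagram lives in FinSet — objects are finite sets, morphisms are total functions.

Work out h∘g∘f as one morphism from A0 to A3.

  0 f=>1 g=>3 h=>1
  1 f=>0 g=>2 h=>0
⟦path⟧: ⟨0:1 1:0⟩

Answer: ⟨0:1 1:0⟩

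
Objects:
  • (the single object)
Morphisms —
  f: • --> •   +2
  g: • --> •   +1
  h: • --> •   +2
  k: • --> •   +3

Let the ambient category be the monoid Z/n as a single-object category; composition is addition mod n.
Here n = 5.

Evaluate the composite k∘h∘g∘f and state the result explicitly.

Answer: +3

Work:
  0 +2≡2 +1≡3 +2≡0 +3≡3  (mod 5)
composite: +3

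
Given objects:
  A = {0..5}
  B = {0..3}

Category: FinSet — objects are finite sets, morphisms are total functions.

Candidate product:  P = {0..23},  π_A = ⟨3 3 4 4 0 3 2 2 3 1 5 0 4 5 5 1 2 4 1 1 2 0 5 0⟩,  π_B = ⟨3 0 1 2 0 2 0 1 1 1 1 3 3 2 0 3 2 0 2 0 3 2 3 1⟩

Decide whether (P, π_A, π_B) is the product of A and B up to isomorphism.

Answer: VALID PRODUCT

Trace:
|A|·|B| = 6·4 = 24;  |P| = 24
Check the pairing map k ↦ (π_A(k), π_B(k)):
  0 : (3,3)
  1 : (3,0)
  2 : (4,1)
  3 : (4,2)
  4 : (0,0)
  5 : (3,2)
  6 : (2,0)
  7 : (2,1)
  8 : (3,1)
  9 : (1,1)
  10 : (5,1)
  11 : (0,3)
  12 : (4,3)
  13 : (5,2)
  14 : (5,0)
  15 : (1,3)
  16 : (2,2)
  17 : (4,0)
  18 : (1,2)
  19 : (1,0)
  20 : (2,3)
  21 : (0,2)
  22 : (5,3)
  23 : (0,1)
distinct pairs in image: 24 / 24 needed
  → bijection onto A×B; projections well-typed.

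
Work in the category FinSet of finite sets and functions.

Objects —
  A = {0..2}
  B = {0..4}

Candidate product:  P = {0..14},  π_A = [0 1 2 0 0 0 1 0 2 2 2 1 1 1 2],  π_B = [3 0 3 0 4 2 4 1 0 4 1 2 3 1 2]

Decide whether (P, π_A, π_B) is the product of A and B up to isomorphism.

Answer: VALID PRODUCT

Trace:
|A|·|B| = 3·5 = 15;  |P| = 15
Check the pairing map k ↦ (π_A(k), π_B(k)):
  0 : (0,3)
  1 : (1,0)
  2 : (2,3)
  3 : (0,0)
  4 : (0,4)
  5 : (0,2)
  6 : (1,4)
  7 : (0,1)
  8 : (2,0)
  9 : (2,4)
  10 : (2,1)
  11 : (1,2)
  12 : (1,3)
  13 : (1,1)
  14 : (2,2)
distinct pairs in image: 15 / 15 needed
  → bijection onto A×B; projections well-typed.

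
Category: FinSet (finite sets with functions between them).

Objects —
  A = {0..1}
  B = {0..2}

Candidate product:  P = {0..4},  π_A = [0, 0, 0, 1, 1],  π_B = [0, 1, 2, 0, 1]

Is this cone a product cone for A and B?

|A|·|B| = 2·3 = 6;  |P| = 5
  → cardinalities differ; no bijection possible.

Answer: NOT A VALID PRODUCT — |P|=5 ≠ |A|·|B|=6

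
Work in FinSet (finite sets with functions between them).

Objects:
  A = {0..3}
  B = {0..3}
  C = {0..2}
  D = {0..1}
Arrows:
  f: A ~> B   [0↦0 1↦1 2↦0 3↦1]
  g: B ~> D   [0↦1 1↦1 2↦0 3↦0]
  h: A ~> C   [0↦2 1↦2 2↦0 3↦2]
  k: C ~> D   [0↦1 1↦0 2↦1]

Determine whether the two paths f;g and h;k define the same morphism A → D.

Answer: COMMUTES

Trace:
Path 1 = f;g:
  0 f~>0 g~>1
  1 f~>1 g~>1
  2 f~>0 g~>1
  3 f~>1 g~>1
  composite₁ = [0↦1 1↦1 2↦1 3↦1]
Path 2 = h;k:
  0 h~>2 k~>1
  1 h~>2 k~>1
  2 h~>0 k~>1
  3 h~>2 k~>1
  composite₂ = [0↦1 1↦1 2↦1 3↦1]
Equal? equal; square commutes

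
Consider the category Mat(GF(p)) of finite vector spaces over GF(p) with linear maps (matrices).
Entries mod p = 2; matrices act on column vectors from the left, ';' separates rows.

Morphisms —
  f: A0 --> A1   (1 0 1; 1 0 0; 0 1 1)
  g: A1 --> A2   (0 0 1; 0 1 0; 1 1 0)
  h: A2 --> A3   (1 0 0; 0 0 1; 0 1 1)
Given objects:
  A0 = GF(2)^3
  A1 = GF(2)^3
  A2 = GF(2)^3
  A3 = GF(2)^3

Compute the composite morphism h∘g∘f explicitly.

  e0=[1,0,0] f-->[1,1,0] g-->[0,1,0] h-->[0,0,1]
  e1=[0,1,0] f-->[0,0,1] g-->[1,0,0] h-->[1,0,0]
  e2=[0,0,1] f-->[1,0,1] g-->[1,0,1] h-->[1,1,1]
⟦path⟧: (0 1 1; 0 0 1; 1 0 1)

Answer: (0 1 1; 0 0 1; 1 0 1)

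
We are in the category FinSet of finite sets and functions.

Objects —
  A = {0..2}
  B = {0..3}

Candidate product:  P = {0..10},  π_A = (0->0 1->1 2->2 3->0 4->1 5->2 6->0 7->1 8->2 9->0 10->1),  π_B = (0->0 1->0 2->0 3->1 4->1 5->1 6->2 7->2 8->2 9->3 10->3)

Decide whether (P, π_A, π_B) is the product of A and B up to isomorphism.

Answer: NOT A VALID PRODUCT — |P|=11 ≠ |A|·|B|=12

Derivation:
|A|·|B| = 3·4 = 12;  |P| = 11
  → cardinalities differ; no bijection possible.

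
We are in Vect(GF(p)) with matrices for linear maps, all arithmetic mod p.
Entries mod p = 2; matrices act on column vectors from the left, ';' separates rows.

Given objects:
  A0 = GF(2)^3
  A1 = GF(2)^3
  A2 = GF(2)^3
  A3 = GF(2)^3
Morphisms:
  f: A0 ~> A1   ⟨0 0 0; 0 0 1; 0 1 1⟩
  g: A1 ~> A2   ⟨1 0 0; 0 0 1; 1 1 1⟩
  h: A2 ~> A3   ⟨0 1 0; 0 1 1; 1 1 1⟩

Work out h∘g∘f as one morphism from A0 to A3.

Answer: ⟨0 1 1; 0 0 1; 0 0 1⟩

Trace:
  e0=⟨1,0,0⟩ f~>⟨0,0,0⟩ g~>⟨0,0,0⟩ h~>⟨0,0,0⟩
  e1=⟨0,1,0⟩ f~>⟨0,0,1⟩ g~>⟨0,1,1⟩ h~>⟨1,0,0⟩
  e2=⟨0,0,1⟩ f~>⟨0,1,1⟩ g~>⟨0,1,0⟩ h~>⟨1,1,1⟩
composite: ⟨0 1 1; 0 0 1; 0 0 1⟩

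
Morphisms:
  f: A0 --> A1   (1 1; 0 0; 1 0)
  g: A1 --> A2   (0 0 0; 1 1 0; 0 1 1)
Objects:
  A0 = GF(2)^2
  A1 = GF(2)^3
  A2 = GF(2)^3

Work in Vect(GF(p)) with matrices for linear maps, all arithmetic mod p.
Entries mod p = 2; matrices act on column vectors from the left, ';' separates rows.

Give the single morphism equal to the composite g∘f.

  e0=[1,0] f-->[1,0,1] g-->[0,1,1]
  e1=[0,1] f-->[1,0,0] g-->[0,1,0]
composite: (0 0; 1 1; 1 0)

Answer: (0 0; 1 1; 1 0)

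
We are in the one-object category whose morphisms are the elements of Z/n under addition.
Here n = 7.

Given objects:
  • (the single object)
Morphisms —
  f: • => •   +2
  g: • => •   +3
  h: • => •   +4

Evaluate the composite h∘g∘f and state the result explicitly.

Answer: +2

Work:
  0 +2≡2 +3≡5 +4≡2  (mod 7)
result: +2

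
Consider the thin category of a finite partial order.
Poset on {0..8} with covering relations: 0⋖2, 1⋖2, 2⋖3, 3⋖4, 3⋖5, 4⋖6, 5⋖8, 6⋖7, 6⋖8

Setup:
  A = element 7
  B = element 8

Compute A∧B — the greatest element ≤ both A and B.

Common predecessors of 7,8: {0,1,2,3,4,6}
  0 ⊑ 6
  1 ⊑ 6
  2 ⊑ 6
  3 ⊑ 6
  4 ⊑ 6
  6 ⊑ 6
glb = 6

Answer: A∧B = 6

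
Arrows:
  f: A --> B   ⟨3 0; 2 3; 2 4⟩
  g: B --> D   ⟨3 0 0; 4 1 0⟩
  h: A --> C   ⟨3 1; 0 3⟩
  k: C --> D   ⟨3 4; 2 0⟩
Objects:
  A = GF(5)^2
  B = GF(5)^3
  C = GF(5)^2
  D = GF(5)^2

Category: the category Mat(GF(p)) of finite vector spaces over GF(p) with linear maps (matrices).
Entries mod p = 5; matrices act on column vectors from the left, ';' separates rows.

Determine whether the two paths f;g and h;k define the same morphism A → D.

1) trace f;g:
  e0=⟨1,0⟩ f-->⟨3,2,2⟩ g-->⟨4,4⟩
  e1=⟨0,1⟩ f-->⟨0,3,4⟩ g-->⟨0,3⟩
  ⟦path⟧₁ = ⟨4 0; 4 3⟩
2) trace h;k:
  e0=⟨1,0⟩ h-->⟨3,0⟩ k-->⟨4,1⟩
  e1=⟨0,1⟩ h-->⟨1,3⟩ k-->⟨0,2⟩
  ⟦path⟧₂ = ⟨4 0; 1 2⟩
Equal? differ; not commutative

Answer: DOES NOT COMMUTE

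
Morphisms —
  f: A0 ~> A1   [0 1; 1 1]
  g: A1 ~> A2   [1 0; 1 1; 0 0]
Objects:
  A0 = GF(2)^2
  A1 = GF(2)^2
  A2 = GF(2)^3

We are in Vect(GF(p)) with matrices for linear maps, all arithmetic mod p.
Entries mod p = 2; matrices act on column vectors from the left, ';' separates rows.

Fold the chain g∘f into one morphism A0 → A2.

  e0=⟨1,0⟩ f~>⟨0,1⟩ g~>⟨0,1,0⟩
  e1=⟨0,1⟩ f~>⟨1,1⟩ g~>⟨1,0,0⟩
⟦path⟧: [0 1; 1 0; 0 0]

Answer: [0 1; 1 0; 0 0]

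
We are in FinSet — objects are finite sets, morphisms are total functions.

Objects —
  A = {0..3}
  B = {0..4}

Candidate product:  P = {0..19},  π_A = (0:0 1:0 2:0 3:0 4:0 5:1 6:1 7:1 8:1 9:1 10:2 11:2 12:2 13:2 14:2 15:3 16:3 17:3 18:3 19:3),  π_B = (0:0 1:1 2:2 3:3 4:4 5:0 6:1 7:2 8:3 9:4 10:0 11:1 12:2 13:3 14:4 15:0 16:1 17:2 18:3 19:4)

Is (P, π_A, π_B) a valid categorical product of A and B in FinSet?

Answer: VALID PRODUCT

Trace:
|A|·|B| = 4·5 = 20;  |P| = 20
Check the pairing map k ↦ (π_A(k), π_B(k)):
  0 : (0,0)
  1 : (0,1)
  2 : (0,2)
  3 : (0,3)
  4 : (0,4)
  5 : (1,0)
  6 : (1,1)
  7 : (1,2)
  8 : (1,3)
  9 : (1,4)
  10 : (2,0)
  11 : (2,1)
  12 : (2,2)
  13 : (2,3)
  14 : (2,4)
  15 : (3,0)
  16 : (3,1)
  17 : (3,2)
  18 : (3,3)
  19 : (3,4)
distinct pairs in image: 20 / 20 needed
  → bijection onto A×B; projections well-typed.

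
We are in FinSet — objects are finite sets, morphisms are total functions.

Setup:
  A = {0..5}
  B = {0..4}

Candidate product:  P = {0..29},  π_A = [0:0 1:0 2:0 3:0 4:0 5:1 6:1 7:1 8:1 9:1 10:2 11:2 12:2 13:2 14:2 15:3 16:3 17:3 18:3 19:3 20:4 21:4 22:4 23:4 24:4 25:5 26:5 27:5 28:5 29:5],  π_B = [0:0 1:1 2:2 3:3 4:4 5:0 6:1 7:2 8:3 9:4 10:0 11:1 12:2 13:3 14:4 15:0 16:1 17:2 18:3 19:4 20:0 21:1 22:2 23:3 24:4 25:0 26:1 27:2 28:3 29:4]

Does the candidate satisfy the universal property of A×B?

|A|·|B| = 6·5 = 30;  |P| = 30
Check the pairing map k ↦ (π_A(k), π_B(k)):
  0 : (0,0)
  1 : (0,1)
  2 : (0,2)
  3 : (0,3)
  4 : (0,4)
  5 : (1,0)
  6 : (1,1)
  7 : (1,2)
  8 : (1,3)
  9 : (1,4)
  10 : (2,0)
  11 : (2,1)
  12 : (2,2)
  13 : (2,3)
  14 : (2,4)
  15 : (3,0)
  16 : (3,1)
  17 : (3,2)
  18 : (3,3)
  19 : (3,4)
  20 : (4,0)
  21 : (4,1)
  22 : (4,2)
  23 : (4,3)
  24 : (4,4)
  25 : (5,0)
  26 : (5,1)
  27 : (5,2)
  28 : (5,3)
  29 : (5,4)
distinct pairs in image: 30 / 30 needed
  → bijection onto A×B; projections well-typed.

Answer: VALID PRODUCT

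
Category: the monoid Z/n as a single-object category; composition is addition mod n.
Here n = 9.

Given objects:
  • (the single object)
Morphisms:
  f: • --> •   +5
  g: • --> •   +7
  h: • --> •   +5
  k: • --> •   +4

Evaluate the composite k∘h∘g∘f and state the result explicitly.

  0 +5≡5 +7≡3 +5≡8 +4≡3  (mod 9)
⟦path⟧: +3

Answer: +3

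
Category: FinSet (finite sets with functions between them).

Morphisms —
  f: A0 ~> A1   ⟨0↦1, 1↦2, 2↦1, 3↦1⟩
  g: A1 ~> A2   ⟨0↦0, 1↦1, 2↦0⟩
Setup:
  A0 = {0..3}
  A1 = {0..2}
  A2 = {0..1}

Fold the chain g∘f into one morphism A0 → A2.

  0 f~>1 g~>1
  1 f~>2 g~>0
  2 f~>1 g~>1
  3 f~>1 g~>1
result: ⟨0↦1, 1↦0, 2↦1, 3↦1⟩

Answer: ⟨0↦1, 1↦0, 2↦1, 3↦1⟩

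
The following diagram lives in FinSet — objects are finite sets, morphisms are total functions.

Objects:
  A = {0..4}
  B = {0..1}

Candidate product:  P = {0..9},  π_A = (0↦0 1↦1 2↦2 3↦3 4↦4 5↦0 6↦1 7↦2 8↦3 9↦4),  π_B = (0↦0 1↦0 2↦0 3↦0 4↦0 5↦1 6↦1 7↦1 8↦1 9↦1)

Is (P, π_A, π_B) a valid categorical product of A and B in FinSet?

|A|·|B| = 5·2 = 10;  |P| = 10
Check the pairing map k ↦ (π_A(k), π_B(k)):
  0 ↦ (0,0)
  1 ↦ (1,0)
  2 ↦ (2,0)
  3 ↦ (3,0)
  4 ↦ (4,0)
  5 ↦ (0,1)
  6 ↦ (1,1)
  7 ↦ (2,1)
  8 ↦ (3,1)
  9 ↦ (4,1)
distinct pairs in image: 10 / 10 needed
  → bijection onto A×B; projections well-typed.

Answer: VALID PRODUCT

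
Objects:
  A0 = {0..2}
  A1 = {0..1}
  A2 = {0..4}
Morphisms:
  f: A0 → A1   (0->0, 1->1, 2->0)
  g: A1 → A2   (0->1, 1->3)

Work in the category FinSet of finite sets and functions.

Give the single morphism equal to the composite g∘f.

Answer: (0->1, 1->3, 2->1)

Work:
  0 f→0 g→1
  1 f→1 g→3
  2 f→0 g→1
⟦path⟧: (0->1, 1->3, 2->1)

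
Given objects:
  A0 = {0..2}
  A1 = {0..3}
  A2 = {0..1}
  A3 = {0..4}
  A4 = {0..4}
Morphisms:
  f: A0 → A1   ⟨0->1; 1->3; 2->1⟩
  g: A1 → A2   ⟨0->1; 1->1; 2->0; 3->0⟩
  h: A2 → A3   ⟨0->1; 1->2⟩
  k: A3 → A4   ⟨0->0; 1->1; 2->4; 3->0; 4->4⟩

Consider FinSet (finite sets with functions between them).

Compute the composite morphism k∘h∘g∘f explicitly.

Answer: ⟨0->4; 1->1; 2->4⟩

Work:
  0 f→1 g→1 h→2 k→4
  1 f→3 g→0 h→1 k→1
  2 f→1 g→1 h→2 k→4
composite: ⟨0->4; 1->1; 2->4⟩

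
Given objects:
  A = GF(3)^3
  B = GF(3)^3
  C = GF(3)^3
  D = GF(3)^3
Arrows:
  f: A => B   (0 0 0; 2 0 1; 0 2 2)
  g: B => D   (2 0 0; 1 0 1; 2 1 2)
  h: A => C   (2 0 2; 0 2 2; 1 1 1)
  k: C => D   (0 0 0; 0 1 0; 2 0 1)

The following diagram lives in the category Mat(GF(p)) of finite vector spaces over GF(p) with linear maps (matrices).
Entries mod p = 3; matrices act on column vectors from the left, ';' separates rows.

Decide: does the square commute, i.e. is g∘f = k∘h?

Answer: COMMUTES

Derivation:
Path 1 = f;g:
  e0=⟨1,0,0⟩ f=>⟨0,2,0⟩ g=>⟨0,0,2⟩
  e1=⟨0,1,0⟩ f=>⟨0,0,2⟩ g=>⟨0,2,1⟩
  e2=⟨0,0,1⟩ f=>⟨0,1,2⟩ g=>⟨0,2,2⟩
  composite₁ = (0 0 0; 0 2 2; 2 1 2)
Path 2 = h;k:
  e0=⟨1,0,0⟩ h=>⟨2,0,1⟩ k=>⟨0,0,2⟩
  e1=⟨0,1,0⟩ h=>⟨0,2,1⟩ k=>⟨0,2,1⟩
  e2=⟨0,0,1⟩ h=>⟨2,2,1⟩ k=>⟨0,2,2⟩
  composite₂ = (0 0 0; 0 2 2; 2 1 2)
Equal? same morphism ✓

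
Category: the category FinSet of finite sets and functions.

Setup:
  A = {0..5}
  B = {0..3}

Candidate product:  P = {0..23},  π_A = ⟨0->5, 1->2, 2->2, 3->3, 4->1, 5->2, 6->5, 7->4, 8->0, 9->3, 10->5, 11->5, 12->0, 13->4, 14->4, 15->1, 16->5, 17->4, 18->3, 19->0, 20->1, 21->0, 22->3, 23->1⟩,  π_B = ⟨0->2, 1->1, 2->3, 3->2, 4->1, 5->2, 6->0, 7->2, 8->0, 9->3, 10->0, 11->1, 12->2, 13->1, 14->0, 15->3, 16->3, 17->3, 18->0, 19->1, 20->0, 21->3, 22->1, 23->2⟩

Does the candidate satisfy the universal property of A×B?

|A|·|B| = 6·4 = 24;  |P| = 24
Check the pairing map k ↦ (π_A(k), π_B(k)):
  0 -> (5,2)
  1 -> (2,1)
  2 -> (2,3)
  3 -> (3,2)
  4 -> (1,1)
  5 -> (2,2)
  6 -> (5,0)
  7 -> (4,2)
  8 -> (0,0)
  9 -> (3,3)
  10 -> (5,0)  ✗ repeats pair of k=6
  11 -> (5,1)
  12 -> (0,2)
  13 -> (4,1)
  14 -> (4,0)
  15 -> (1,3)
  16 -> (5,3)
  17 -> (4,3)
  18 -> (3,0)
  19 -> (0,1)
  20 -> (1,0)
  21 -> (0,3)
  22 -> (3,1)
  23 -> (1,2)
distinct pairs in image: 23 / 24 needed
  → (5,0) hit at k=6 and k=10

Answer: NOT A VALID PRODUCT — duplicate pair at indices 10,6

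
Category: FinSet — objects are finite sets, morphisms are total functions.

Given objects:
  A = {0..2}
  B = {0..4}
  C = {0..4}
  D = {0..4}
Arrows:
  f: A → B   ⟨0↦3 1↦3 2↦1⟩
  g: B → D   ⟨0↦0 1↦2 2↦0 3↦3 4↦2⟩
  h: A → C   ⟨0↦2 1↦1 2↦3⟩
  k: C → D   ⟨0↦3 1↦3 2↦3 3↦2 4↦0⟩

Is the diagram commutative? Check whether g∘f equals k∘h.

1) trace f;g:
  0 f→3 g→3
  1 f→3 g→3
  2 f→1 g→2
  result₁ = ⟨0↦3 1↦3 2↦2⟩
2) trace h;k:
  0 h→2 k→3
  1 h→1 k→3
  2 h→3 k→2
  result₂ = ⟨0↦3 1↦3 2↦2⟩
Equal? YES — commutes

Answer: COMMUTES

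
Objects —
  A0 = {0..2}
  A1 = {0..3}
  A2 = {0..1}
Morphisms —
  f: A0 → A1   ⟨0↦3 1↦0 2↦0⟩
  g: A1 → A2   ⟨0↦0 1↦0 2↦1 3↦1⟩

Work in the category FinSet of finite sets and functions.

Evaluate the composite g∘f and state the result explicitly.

Answer: ⟨0↦1 1↦0 2↦0⟩

Trace:
  0 f→3 g→1
  1 f→0 g→0
  2 f→0 g→0
composite: ⟨0↦1 1↦0 2↦0⟩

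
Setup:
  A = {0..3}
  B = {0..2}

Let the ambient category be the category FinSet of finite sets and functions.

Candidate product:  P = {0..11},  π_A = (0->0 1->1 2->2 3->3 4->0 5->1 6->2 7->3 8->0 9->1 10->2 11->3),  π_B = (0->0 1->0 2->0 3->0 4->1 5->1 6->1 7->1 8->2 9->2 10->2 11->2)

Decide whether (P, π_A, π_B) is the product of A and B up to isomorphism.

Answer: VALID PRODUCT

Work:
|A|·|B| = 4·3 = 12;  |P| = 12
Check the pairing map k ↦ (π_A(k), π_B(k)):
  0 -> (0,0)
  1 -> (1,0)
  2 -> (2,0)
  3 -> (3,0)
  4 -> (0,1)
  5 -> (1,1)
  6 -> (2,1)
  7 -> (3,1)
  8 -> (0,2)
  9 -> (1,2)
  10 -> (2,2)
  11 -> (3,2)
distinct pairs in image: 12 / 12 needed
  → bijection onto A×B; projections well-typed.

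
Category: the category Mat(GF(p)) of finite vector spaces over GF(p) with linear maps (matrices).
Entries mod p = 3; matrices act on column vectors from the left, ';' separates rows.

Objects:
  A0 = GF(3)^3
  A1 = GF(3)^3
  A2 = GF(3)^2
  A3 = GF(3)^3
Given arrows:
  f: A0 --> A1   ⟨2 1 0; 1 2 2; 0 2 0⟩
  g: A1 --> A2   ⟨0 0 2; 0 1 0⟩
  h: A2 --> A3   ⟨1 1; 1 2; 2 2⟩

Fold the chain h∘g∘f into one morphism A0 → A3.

  e0=⟨1,0,0⟩ f-->⟨2,1,0⟩ g-->⟨0,1⟩ h-->⟨1,2,2⟩
  e1=⟨0,1,0⟩ f-->⟨1,2,2⟩ g-->⟨1,2⟩ h-->⟨0,2,0⟩
  e2=⟨0,0,1⟩ f-->⟨0,2,0⟩ g-->⟨0,2⟩ h-->⟨2,1,1⟩
composite: ⟨1 0 2; 2 2 1; 2 0 1⟩

Answer: ⟨1 0 2; 2 2 1; 2 0 1⟩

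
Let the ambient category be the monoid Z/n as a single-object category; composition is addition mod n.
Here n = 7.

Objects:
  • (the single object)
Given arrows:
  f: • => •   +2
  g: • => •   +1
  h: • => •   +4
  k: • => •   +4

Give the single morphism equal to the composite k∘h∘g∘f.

Answer: +4

Work:
  0 +2≡2 +1≡3 +4≡0 +4≡4  (mod 7)
result: +4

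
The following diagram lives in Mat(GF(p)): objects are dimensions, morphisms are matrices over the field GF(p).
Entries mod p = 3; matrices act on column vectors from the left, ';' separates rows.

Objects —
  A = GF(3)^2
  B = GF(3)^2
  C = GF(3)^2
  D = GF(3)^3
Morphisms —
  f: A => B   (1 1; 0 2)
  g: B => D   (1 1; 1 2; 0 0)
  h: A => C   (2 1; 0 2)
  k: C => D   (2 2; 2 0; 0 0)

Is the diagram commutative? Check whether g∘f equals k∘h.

Answer: COMMUTES

Derivation:
1) trace f;g:
  e0=(1,0) f=>(1,0) g=>(1,1,0)
  e1=(0,1) f=>(1,2) g=>(0,2,0)
  result₁ = (1 0; 1 2; 0 0)
2) trace h;k:
  e0=(1,0) h=>(2,0) k=>(1,1,0)
  e1=(0,1) h=>(1,2) k=>(0,2,0)
  result₂ = (1 0; 1 2; 0 0)
Equal? equal; square commutes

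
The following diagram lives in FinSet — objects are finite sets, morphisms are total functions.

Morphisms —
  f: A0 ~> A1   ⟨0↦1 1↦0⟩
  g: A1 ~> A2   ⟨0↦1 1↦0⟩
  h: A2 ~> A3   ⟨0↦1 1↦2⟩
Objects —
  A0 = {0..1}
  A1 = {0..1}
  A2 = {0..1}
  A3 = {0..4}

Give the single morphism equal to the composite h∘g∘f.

  0 f~>1 g~>0 h~>1
  1 f~>0 g~>1 h~>2
⟦path⟧: ⟨0↦1 1↦2⟩

Answer: ⟨0↦1 1↦2⟩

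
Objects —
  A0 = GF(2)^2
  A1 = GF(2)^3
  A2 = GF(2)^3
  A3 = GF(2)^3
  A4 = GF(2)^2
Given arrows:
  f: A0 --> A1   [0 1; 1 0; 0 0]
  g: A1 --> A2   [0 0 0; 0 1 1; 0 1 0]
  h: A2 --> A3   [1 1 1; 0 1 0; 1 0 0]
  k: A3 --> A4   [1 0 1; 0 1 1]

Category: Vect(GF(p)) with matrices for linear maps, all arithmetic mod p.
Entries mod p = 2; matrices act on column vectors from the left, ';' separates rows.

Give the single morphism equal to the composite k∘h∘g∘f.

  e0=(1,0) f-->(0,1,0) g-->(0,1,1) h-->(0,1,0) k-->(0,1)
  e1=(0,1) f-->(1,0,0) g-->(0,0,0) h-->(0,0,0) k-->(0,0)
⟦path⟧: [0 0; 1 0]

Answer: [0 0; 1 0]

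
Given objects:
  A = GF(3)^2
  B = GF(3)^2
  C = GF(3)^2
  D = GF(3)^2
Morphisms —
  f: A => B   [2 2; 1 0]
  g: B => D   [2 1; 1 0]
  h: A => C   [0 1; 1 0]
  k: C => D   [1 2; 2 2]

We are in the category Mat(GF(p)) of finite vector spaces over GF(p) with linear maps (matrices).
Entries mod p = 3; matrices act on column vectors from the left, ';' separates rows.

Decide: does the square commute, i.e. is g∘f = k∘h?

1) trace f;g:
  e0=(1,0) f=>(2,1) g=>(2,2)
  e1=(0,1) f=>(2,0) g=>(1,2)
  composite₁ = [2 1; 2 2]
2) trace h;k:
  e0=(1,0) h=>(0,1) k=>(2,2)
  e1=(0,1) h=>(1,0) k=>(1,2)
  composite₂ = [2 1; 2 2]
Equal? same morphism ✓

Answer: COMMUTES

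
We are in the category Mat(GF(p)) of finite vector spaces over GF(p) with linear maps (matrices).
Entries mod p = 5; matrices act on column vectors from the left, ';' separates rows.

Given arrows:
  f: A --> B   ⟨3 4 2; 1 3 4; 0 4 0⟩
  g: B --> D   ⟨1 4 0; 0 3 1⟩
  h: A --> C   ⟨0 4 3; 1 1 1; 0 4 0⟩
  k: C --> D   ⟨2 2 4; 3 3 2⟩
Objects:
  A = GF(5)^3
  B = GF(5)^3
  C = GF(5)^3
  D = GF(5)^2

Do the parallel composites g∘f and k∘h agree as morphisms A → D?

Answer: COMMUTES

Derivation:
1) trace f;g:
  e0=[1,0,0] f-->[3,1,0] g-->[2,3]
  e1=[0,1,0] f-->[4,3,4] g-->[1,3]
  e2=[0,0,1] f-->[2,4,0] g-->[3,2]
  ⟦path⟧₁ = ⟨2 1 3; 3 3 2⟩
2) trace h;k:
  e0=[1,0,0] h-->[0,1,0] k-->[2,3]
  e1=[0,1,0] h-->[4,1,4] k-->[1,3]
  e2=[0,0,1] h-->[3,1,0] k-->[3,2]
  ⟦path⟧₂ = ⟨2 1 3; 3 3 2⟩
Equal? same morphism ✓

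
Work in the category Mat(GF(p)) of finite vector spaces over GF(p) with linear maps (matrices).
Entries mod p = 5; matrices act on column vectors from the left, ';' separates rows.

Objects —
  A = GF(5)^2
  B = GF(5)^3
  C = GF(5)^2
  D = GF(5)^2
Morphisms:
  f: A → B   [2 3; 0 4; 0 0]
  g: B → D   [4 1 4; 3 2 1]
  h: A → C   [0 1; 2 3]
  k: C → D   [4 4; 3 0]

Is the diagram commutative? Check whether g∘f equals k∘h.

Path 1 = f;g:
  e0=⟨1,0⟩ f→⟨2,0,0⟩ g→⟨3,1⟩
  e1=⟨0,1⟩ f→⟨3,4,0⟩ g→⟨1,2⟩
  composite₁ = [3 1; 1 2]
Path 2 = h;k:
  e0=⟨1,0⟩ h→⟨0,2⟩ k→⟨3,0⟩
  e1=⟨0,1⟩ h→⟨1,3⟩ k→⟨1,3⟩
  composite₂ = [3 1; 0 3]
Equal? differ; not commutative

Answer: DOES NOT COMMUTE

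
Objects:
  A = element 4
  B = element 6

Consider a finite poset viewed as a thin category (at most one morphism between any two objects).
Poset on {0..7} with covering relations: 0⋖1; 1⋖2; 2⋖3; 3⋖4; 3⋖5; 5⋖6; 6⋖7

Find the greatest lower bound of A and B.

Lower bounds of A=4 and B=6: {0,1,2,3}
  0 <= 3
  1 <= 3
  2 <= 3
  3 <= 3
glb = 3

Answer: A∧B = 3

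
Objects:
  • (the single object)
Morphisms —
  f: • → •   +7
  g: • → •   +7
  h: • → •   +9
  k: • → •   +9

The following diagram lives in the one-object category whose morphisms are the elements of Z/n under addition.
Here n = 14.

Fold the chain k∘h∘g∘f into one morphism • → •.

Answer: +4

Derivation:
  0 +7≡7 +7≡0 +9≡9 +9≡4  (mod 14)
composite: +4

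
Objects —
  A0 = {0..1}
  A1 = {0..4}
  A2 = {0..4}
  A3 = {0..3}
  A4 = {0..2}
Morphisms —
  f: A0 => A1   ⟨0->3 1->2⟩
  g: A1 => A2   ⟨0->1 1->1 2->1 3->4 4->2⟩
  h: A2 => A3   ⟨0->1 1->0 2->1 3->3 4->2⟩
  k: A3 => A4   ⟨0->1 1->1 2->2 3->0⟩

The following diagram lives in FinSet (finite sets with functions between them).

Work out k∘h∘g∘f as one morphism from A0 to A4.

  0 f=>3 g=>4 h=>2 k=>2
  1 f=>2 g=>1 h=>0 k=>1
result: ⟨0->2 1->1⟩

Answer: ⟨0->2 1->1⟩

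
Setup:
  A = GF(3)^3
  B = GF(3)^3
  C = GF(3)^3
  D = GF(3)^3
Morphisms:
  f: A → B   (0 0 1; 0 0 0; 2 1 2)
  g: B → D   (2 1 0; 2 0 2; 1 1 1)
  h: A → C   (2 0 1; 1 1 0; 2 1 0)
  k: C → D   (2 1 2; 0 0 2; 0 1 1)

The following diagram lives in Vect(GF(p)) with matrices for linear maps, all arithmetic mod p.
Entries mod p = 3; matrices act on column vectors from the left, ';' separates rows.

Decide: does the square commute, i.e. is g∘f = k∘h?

Answer: DOES NOT COMMUTE

Trace:
Along f;g (path 1):
  e0=⟨1,0,0⟩ f→⟨0,0,2⟩ g→⟨0,1,2⟩
  e1=⟨0,1,0⟩ f→⟨0,0,1⟩ g→⟨0,2,1⟩
  e2=⟨0,0,1⟩ f→⟨1,0,2⟩ g→⟨2,0,0⟩
  result₁ = (0 0 2; 1 2 0; 2 1 0)
Along h;k (path 2):
  e0=⟨1,0,0⟩ h→⟨2,1,2⟩ k→⟨0,1,0⟩
  e1=⟨0,1,0⟩ h→⟨0,1,1⟩ k→⟨0,2,2⟩
  e2=⟨0,0,1⟩ h→⟨1,0,0⟩ k→⟨2,0,0⟩
  result₂ = (0 0 2; 1 2 0; 0 2 0)
Equal? NO — does not commute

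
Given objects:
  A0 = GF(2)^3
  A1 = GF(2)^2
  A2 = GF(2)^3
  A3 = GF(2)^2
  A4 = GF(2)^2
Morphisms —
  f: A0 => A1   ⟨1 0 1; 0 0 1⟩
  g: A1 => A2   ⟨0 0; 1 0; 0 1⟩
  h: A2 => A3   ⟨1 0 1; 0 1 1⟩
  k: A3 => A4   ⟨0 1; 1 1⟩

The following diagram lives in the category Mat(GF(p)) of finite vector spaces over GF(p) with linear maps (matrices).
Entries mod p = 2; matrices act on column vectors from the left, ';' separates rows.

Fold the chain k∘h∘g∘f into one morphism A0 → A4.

Answer: ⟨1 0 0; 1 0 1⟩

Derivation:
  e0=⟨1,0,0⟩ f=>⟨1,0⟩ g=>⟨0,1,0⟩ h=>⟨0,1⟩ k=>⟨1,1⟩
  e1=⟨0,1,0⟩ f=>⟨0,0⟩ g=>⟨0,0,0⟩ h=>⟨0,0⟩ k=>⟨0,0⟩
  e2=⟨0,0,1⟩ f=>⟨1,1⟩ g=>⟨0,1,1⟩ h=>⟨1,0⟩ k=>⟨0,1⟩
⟦path⟧: ⟨1 0 0; 1 0 1⟩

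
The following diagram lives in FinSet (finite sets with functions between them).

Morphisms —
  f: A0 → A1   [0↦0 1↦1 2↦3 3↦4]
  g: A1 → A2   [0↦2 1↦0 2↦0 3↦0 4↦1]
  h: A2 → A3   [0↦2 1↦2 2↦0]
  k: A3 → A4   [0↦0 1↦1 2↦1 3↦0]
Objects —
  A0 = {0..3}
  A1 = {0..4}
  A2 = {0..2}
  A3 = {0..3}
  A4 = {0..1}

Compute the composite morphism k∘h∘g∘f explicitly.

  0 f→0 g→2 h→0 k→0
  1 f→1 g→0 h→2 k→1
  2 f→3 g→0 h→2 k→1
  3 f→4 g→1 h→2 k→1
⟦path⟧: [0↦0 1↦1 2↦1 3↦1]

Answer: [0↦0 1↦1 2↦1 3↦1]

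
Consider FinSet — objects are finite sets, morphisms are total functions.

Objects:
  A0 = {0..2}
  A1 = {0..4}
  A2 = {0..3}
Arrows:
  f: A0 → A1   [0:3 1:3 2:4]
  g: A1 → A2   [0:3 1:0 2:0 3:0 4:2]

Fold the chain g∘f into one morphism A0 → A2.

  0 f→3 g→0
  1 f→3 g→0
  2 f→4 g→2
composite: [0:0 1:0 2:2]

Answer: [0:0 1:0 2:2]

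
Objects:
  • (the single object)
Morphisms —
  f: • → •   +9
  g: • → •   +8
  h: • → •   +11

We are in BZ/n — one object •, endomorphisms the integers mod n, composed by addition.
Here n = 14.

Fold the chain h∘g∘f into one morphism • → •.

Answer: +0

Derivation:
  0 +9≡9 +8≡3 +11≡0  (mod 14)
result: +0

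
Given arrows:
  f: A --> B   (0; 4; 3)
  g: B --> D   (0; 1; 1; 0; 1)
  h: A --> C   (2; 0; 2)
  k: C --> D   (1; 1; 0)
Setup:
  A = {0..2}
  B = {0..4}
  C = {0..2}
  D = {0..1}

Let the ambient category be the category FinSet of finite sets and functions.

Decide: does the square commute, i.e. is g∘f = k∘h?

1) trace f;g:
  0 f-->0 g-->0
  1 f-->4 g-->1
  2 f-->3 g-->0
  composite₁ = (0; 1; 0)
2) trace h;k:
  0 h-->2 k-->0
  1 h-->0 k-->1
  2 h-->2 k-->0
  composite₂ = (0; 1; 0)
Equal? same morphism ✓

Answer: COMMUTES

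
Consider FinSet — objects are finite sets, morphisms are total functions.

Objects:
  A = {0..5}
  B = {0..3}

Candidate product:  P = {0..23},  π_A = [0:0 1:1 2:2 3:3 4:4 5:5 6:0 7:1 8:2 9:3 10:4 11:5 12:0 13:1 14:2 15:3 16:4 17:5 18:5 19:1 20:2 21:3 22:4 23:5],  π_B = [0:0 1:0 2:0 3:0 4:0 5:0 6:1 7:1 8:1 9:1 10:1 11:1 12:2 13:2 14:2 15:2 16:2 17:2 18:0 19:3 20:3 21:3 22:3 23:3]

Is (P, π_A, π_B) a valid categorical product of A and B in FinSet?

|A|·|B| = 6·4 = 24;  |P| = 24
Check the pairing map k ↦ (π_A(k), π_B(k)):
  0 : (0,0)
  1 : (1,0)
  2 : (2,0)
  3 : (3,0)
  4 : (4,0)
  5 : (5,0)
  6 : (0,1)
  7 : (1,1)
  8 : (2,1)
  9 : (3,1)
  10 : (4,1)
  11 : (5,1)
  12 : (0,2)
  13 : (1,2)
  14 : (2,2)
  15 : (3,2)
  16 : (4,2)
  17 : (5,2)
  18 : (5,0)  ✗ repeats pair of k=5
  19 : (1,3)
  20 : (2,3)
  21 : (3,3)
  22 : (4,3)
  23 : (5,3)
distinct pairs in image: 23 / 24 needed
  → (5,0) hit at k=5 and k=18

Answer: NOT A VALID PRODUCT — duplicate pair at indices 5,18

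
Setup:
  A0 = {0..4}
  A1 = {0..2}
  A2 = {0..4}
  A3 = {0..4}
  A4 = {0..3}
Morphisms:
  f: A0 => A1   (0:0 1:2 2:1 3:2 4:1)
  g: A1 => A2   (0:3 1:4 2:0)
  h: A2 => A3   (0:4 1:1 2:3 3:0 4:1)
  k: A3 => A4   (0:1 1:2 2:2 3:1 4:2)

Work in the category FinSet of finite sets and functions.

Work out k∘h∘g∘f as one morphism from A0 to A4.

  0 f=>0 g=>3 h=>0 k=>1
  1 f=>2 g=>0 h=>4 k=>2
  2 f=>1 g=>4 h=>1 k=>2
  3 f=>2 g=>0 h=>4 k=>2
  4 f=>1 g=>4 h=>1 k=>2
⟦path⟧: (0:1 1:2 2:2 3:2 4:2)

Answer: (0:1 1:2 2:2 3:2 4:2)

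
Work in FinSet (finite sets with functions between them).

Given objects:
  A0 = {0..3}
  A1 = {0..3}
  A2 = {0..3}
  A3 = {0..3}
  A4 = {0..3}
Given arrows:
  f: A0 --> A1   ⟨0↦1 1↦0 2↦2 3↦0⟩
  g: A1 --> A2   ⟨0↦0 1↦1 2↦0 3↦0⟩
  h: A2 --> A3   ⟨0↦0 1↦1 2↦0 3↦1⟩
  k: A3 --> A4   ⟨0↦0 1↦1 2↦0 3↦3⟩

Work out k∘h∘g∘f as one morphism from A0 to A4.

Answer: ⟨0↦1 1↦0 2↦0 3↦0⟩

Derivation:
  0 f-->1 g-->1 h-->1 k-->1
  1 f-->0 g-->0 h-->0 k-->0
  2 f-->2 g-->0 h-->0 k-->0
  3 f-->0 g-->0 h-->0 k-->0
result: ⟨0↦1 1↦0 2↦0 3↦0⟩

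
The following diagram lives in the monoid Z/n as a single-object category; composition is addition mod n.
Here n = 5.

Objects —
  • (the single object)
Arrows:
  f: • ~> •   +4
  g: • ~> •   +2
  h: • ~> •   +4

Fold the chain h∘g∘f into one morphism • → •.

  0 +4≡4 +2≡1 +4≡0  (mod 5)
⟦path⟧: +0

Answer: +0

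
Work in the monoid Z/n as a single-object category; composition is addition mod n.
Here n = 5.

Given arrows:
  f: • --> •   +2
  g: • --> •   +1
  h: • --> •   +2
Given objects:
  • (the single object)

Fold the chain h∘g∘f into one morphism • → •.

  0 +2≡2 +1≡3 +2≡0  (mod 5)
result: +0

Answer: +0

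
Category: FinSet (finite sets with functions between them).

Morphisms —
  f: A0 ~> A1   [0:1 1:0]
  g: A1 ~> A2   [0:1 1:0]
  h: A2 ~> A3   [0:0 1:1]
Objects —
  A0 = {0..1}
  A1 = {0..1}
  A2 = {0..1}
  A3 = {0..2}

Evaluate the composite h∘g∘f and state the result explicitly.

  0 f~>1 g~>0 h~>0
  1 f~>0 g~>1 h~>1
result: [0:0 1:1]

Answer: [0:0 1:1]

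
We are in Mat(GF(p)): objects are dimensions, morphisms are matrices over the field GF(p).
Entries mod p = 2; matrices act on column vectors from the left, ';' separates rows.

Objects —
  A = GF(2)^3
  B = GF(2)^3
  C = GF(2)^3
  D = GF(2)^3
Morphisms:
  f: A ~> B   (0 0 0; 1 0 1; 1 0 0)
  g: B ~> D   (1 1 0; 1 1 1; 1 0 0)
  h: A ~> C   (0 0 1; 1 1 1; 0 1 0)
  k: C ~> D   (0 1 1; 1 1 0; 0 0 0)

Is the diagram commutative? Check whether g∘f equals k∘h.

Along f;g (path 1):
  e0=⟨1,0,0⟩ f~>⟨0,1,1⟩ g~>⟨1,0,0⟩
  e1=⟨0,1,0⟩ f~>⟨0,0,0⟩ g~>⟨0,0,0⟩
  e2=⟨0,0,1⟩ f~>⟨0,1,0⟩ g~>⟨1,1,0⟩
  result₁ = (1 0 1; 0 0 1; 0 0 0)
Along h;k (path 2):
  e0=⟨1,0,0⟩ h~>⟨0,1,0⟩ k~>⟨1,1,0⟩
  e1=⟨0,1,0⟩ h~>⟨0,1,1⟩ k~>⟨0,1,0⟩
  e2=⟨0,0,1⟩ h~>⟨1,1,0⟩ k~>⟨1,0,0⟩
  result₂ = (1 0 1; 1 1 0; 0 0 0)
Equal? differ; not commutative

Answer: DOES NOT COMMUTE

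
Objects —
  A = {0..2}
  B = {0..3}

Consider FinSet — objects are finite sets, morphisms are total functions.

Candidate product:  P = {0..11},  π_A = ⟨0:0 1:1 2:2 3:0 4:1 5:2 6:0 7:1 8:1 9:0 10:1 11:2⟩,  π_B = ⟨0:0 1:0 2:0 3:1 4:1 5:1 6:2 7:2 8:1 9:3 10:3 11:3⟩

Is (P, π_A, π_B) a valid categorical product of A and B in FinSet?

Answer: NOT A VALID PRODUCT — duplicate pair at indices 4,8

Derivation:
|A|·|B| = 3·4 = 12;  |P| = 12
Check the pairing map k ↦ (π_A(k), π_B(k)):
  0 : (0,0)
  1 : (1,0)
  2 : (2,0)
  3 : (0,1)
  4 : (1,1)
  5 : (2,1)
  6 : (0,2)
  7 : (1,2)
  8 : (1,1)  ✗ repeats pair of k=4
  9 : (0,3)
  10 : (1,3)
  11 : (2,3)
distinct pairs in image: 11 / 12 needed
  → (1,1) hit at k=4 and k=8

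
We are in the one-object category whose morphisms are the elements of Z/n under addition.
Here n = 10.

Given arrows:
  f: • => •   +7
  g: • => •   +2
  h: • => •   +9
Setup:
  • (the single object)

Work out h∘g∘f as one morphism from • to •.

  0 +7≡7 +2≡9 +9≡8  (mod 10)
⟦path⟧: +8

Answer: +8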